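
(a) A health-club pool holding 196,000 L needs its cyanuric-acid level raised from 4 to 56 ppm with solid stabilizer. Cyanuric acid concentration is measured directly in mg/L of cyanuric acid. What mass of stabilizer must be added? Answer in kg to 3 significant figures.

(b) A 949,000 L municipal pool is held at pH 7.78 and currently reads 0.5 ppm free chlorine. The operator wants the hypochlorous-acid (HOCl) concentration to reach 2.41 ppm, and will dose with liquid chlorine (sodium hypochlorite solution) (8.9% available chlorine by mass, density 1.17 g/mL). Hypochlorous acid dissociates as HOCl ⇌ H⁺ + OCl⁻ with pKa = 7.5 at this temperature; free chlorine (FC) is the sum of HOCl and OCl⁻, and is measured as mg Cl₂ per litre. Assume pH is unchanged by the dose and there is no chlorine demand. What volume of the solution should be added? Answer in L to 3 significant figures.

(a) 10.2 kg; (b) 59.3 L

(a) CYA to add: (56 − 4) = 52 mg/L × 196,000 L = 10,190 g cyanuric acid.

(b) [OCl⁻]/[HOCl] = 10^(pH − pKa) = 10^(7.78 − 7.5) = 1.905; fraction as HOCl = 1/(1 + 1.905) = 0.3442.
(b) Free chlorine required for 2.41 ppm HOCl: 2.41 / 0.3442 = 7.002 ppm.
(b) FC to add: 7.002 − 0.5 = 6.502 mg/L as Cl₂.
(b) Cl₂ equivalent: 6.502 mg/L × 949,000 L = 6171 g.
(b) Product at 8.9% available Cl: 6171 / 0.089 = 69,330 g.
(b) Volume: 69,330 g ÷ 1.17 g/mL = 59,260 mL.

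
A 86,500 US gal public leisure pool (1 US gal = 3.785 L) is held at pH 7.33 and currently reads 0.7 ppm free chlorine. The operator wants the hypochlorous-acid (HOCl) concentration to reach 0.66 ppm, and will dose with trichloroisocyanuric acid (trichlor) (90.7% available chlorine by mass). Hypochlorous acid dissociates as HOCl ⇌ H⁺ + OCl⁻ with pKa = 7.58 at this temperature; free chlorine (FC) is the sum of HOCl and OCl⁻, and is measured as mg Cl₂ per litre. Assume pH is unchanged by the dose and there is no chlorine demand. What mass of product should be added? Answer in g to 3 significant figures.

Volume: 86,500 US gal × 3.785 L/gal = 327,402 L.
[OCl⁻]/[HOCl] = 10^(pH − pKa) = 10^(7.33 − 7.58) = 0.5623; fraction as HOCl = 1/(1 + 0.5623) = 0.6401.
Free chlorine required for 0.66 ppm HOCl: 0.66 / 0.6401 = 1.031 ppm.
FC to add: 1.031 − 0.7 = 0.3311 mg/L as Cl₂.
Cl₂ equivalent: 0.3311 mg/L × 327,402 L = 108.4 g.
Product at 90.7% available Cl: 108.4 / 0.907 = 119.5 g.

120 g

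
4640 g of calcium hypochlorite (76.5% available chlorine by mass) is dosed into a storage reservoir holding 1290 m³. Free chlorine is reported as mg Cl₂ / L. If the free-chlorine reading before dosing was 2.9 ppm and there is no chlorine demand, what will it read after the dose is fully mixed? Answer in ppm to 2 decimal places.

Volume: 1290 m³ = 1,290,000 L.
Available chlorine delivered: 4640 g × 0.765 = 3550 g as Cl₂.
Concentration rise: 3550 g / 1,290,000 L = 2.752 mg/L = 2.75 ppm.
Final FC: 2.9 + 2.75 = 5.65 ppm.

5.65 ppm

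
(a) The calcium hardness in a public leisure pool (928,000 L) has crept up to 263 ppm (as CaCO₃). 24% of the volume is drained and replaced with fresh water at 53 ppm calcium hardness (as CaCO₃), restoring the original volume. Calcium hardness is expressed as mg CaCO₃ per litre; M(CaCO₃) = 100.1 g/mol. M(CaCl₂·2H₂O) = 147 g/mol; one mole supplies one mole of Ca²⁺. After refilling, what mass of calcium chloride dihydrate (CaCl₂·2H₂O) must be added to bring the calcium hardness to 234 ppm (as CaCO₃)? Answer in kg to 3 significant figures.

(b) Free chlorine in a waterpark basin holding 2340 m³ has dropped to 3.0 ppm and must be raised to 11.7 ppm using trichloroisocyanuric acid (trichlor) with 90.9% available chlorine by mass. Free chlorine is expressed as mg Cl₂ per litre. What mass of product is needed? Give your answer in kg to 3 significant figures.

(a) After draining 24% and refilling: 263 × 0.76 + 53 × 0.24 = 212.6 ppm.
(a) Deficit to target: 234 − 212.6 = 21.4 mg/L.
(a) As CaCO₃: 21.4 mg/L × 928,000 L = 19,860 g; ÷ 100.1 = 198.4 mol Ca²⁺.
(a) Mass: 198.4 × 147 = 29,160 g.

(b) Volume: 2340 m³ = 2,340,000 L.
(b) Chlorine deficit: 11.7 − 3.0 = 8.7 ppm = 8.7 mg/L as Cl₂.
(b) Cl₂ equivalent needed: 8.7 mg/L × 2,340,000 L = 20,360,000 mg = 20,360 g.
(b) Product at 90.9% available chlorine: 20,360 / 0.909 = 22,400 g.

(a) 29.2 kg; (b) 22.4 kg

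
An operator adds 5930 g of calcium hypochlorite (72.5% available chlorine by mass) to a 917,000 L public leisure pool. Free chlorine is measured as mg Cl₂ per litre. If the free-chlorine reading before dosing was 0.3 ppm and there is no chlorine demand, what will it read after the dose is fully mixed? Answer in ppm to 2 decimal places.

4.99 ppm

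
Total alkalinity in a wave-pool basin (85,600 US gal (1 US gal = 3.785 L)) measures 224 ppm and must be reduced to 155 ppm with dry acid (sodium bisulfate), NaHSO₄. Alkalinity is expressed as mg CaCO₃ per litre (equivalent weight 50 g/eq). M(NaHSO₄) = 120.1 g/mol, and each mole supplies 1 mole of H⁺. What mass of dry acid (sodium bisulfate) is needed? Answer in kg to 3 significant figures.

Volume: 85,600 US gal × 3.785 L/gal = 323,996 L.
Alkalinity to neutralize: (224 − 155) = 69 mg/L as CaCO₃ × 323,996 L = 22,360 g as CaCO₃.
Equivalents of H⁺ required: 22,360 ÷ 50 g/eq = 447.1 eq = 447.1 mol NaHSO₄.
Mass of NaHSO₄: 447.1 × 120.1 = 53,700 g.

53.7 kg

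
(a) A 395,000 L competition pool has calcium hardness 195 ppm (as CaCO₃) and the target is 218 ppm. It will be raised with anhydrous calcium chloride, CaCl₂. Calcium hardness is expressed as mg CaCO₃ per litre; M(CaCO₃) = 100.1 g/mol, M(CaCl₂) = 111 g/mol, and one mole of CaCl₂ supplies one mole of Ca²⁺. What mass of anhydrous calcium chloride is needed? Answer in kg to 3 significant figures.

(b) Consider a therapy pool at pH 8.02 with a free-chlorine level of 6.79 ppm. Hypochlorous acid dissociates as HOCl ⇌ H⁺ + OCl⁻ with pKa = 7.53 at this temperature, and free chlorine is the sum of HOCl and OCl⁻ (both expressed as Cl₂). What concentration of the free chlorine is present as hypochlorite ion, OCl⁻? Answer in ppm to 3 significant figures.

(a) 10.1 kg; (b) 5.13 ppm

(a) Hardness to add: (218 − 195) = 23 mg/L as CaCO₃ × 395,000 L = 9085 g as CaCO₃.
(a) Moles of Ca²⁺ (1 mol Ca²⁺ ≡ 1 mol CaCO₃): 9085 / 100.1 g/mol = 90.76 mol.
(a) Mass of CaCl₂: 90.76 × 111 = 10,070 g.

(b) [OCl⁻]/[HOCl] = 10^(pH − pKa) = 10^(8.02 − 7.53) = 10^0.49 = 3.09.
(b) Fraction as HOCl = 1 / (1 + 3.09) = 0.2445.
(b) OCl⁻ = (1 − 0.2445) × 6.79 ppm = 5.13 ppm.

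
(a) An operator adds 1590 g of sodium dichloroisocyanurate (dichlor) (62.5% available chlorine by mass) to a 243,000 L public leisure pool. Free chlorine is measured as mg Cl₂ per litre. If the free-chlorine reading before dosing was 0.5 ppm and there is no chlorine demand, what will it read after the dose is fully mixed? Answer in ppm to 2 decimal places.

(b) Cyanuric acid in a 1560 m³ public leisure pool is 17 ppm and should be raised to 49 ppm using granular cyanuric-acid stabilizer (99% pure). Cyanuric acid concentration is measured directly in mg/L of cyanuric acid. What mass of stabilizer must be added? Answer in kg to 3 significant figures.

(a) 4.59 ppm; (b) 50.4 kg

(a) Available chlorine delivered: 1590 g × 0.625 = 993.8 g as Cl₂.
(a) Concentration rise: 993.8 g / 243,000 L = 4.09 mg/L = 4.09 ppm.
(a) Final FC: 0.5 + 4.09 = 4.59 ppm.

(b) Volume: 1560 m³ = 1,560,000 L.
(b) CYA to add: (49 − 17) = 32 mg/L × 1,560,000 L = 49,920 g cyanuric acid.
(b) At 99% purity: 49,920 / 0.99 = 50,420 g product.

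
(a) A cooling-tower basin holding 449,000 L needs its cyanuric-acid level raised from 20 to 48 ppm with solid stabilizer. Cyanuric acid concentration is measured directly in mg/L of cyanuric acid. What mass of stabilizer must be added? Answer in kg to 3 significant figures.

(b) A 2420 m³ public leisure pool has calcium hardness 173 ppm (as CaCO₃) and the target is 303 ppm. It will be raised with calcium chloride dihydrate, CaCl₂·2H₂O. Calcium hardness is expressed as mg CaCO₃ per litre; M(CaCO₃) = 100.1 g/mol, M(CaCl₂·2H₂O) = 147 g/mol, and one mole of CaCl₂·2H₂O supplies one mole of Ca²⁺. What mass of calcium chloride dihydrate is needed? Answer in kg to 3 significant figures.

(a) 12.6 kg; (b) 462 kg

(a) CYA to add: (48 − 20) = 28 mg/L × 449,000 L = 12,570 g cyanuric acid.

(b) Volume: 2420 m³ = 2,420,000 L.
(b) Hardness to add: (303 − 173) = 130 mg/L as CaCO₃ × 2,420,000 L = 314,600 g as CaCO₃.
(b) Moles of Ca²⁺ (1 mol Ca²⁺ ≡ 1 mol CaCO₃): 314,600 / 100.1 g/mol = 3143 mol.
(b) Mass of CaCl₂·2H₂O: 3143 × 147 = 462,000 g.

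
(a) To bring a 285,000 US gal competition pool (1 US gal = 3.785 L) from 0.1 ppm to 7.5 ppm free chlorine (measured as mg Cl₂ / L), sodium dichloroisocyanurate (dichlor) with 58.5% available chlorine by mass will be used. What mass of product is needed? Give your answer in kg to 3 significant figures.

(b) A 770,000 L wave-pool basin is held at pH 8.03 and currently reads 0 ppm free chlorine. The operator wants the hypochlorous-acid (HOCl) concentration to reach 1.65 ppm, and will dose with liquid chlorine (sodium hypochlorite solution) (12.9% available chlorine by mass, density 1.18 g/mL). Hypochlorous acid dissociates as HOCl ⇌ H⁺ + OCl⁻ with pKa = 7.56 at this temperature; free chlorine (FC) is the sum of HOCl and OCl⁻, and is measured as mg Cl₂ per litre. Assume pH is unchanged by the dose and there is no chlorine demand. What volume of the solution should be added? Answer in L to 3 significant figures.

(a) 13.6 kg; (b) 33.0 L

(a) Volume: 285,000 US gal × 3.785 L/gal = 1,078,725 L.
(a) Chlorine deficit: 7.5 − 0.1 = 7.4 ppm = 7.4 mg/L as Cl₂.
(a) Cl₂ equivalent needed: 7.4 mg/L × 1,078,725 L = 7,983,000 mg = 7983 g.
(a) Product at 58.5% available chlorine: 7983 / 0.585 = 13,650 g.

(b) [OCl⁻]/[HOCl] = 10^(pH − pKa) = 10^(8.03 − 7.56) = 2.951; fraction as HOCl = 1/(1 + 2.951) = 0.2531.
(b) Free chlorine required for 1.65 ppm HOCl: 1.65 / 0.2531 = 6.519 ppm.
(b) FC to add: 6.519 − 0 = 6.519 mg/L as Cl₂.
(b) Cl₂ equivalent: 6.519 mg/L × 770,000 L = 5020 g.
(b) Product at 12.9% available Cl: 5020 / 0.129 = 38,910 g.
(b) Volume: 38,910 g ÷ 1.18 g/mL = 32,980 mL.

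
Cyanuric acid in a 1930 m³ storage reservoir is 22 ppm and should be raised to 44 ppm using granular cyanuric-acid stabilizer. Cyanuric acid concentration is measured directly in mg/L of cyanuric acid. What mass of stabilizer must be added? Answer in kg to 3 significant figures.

Volume: 1930 m³ = 1,930,000 L.
CYA to add: (44 − 22) = 22 mg/L × 1,930,000 L = 42,460 g cyanuric acid.

42.5 kg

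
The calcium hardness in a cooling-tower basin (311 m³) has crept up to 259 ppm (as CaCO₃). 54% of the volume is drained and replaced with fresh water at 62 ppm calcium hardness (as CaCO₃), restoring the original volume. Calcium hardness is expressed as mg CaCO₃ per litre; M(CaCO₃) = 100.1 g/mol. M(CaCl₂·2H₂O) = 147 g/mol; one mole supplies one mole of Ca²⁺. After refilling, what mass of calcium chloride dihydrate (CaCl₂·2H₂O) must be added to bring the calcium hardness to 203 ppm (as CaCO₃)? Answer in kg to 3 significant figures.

Volume: 311 m³ = 311,000 L.
After draining 54% and refilling: 259 × 0.46 + 62 × 0.54 = 152.62 ppm.
Deficit to target: 203 − 152.62 = 50.38 mg/L.
As CaCO₃: 50.38 mg/L × 311,000 L = 15,670 g; ÷ 100.1 = 156.5 mol Ca²⁺.
Mass: 156.5 × 147 = 23,010 g.

23.0 kg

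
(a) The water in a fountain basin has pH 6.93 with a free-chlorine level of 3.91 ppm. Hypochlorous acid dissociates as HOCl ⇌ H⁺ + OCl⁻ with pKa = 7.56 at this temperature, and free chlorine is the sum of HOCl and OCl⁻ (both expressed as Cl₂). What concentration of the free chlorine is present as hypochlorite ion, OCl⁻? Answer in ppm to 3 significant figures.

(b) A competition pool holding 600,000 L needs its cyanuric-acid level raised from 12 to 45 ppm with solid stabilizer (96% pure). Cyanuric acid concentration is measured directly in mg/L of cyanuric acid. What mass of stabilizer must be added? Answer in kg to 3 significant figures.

(a) 0.743 ppm; (b) 20.6 kg

(a) [OCl⁻]/[HOCl] = 10^(pH − pKa) = 10^(6.93 − 7.56) = 10^-0.63 = 0.2344.
(a) Fraction as HOCl = 1 / (1 + 0.2344) = 0.8101.
(a) OCl⁻ = (1 − 0.8101) × 3.91 ppm = 0.7425 ppm.

(b) CYA to add: (45 − 12) = 33 mg/L × 600,000 L = 19,800 g cyanuric acid.
(b) At 96% purity: 19,800 / 0.96 = 20,620 g product.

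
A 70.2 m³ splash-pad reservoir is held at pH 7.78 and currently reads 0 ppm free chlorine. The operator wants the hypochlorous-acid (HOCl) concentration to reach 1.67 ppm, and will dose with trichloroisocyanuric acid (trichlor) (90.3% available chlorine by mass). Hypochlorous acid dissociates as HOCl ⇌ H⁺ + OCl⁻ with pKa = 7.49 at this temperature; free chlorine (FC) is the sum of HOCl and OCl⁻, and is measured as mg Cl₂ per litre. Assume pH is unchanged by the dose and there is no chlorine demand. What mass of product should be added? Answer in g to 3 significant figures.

Volume: 70.2 m³ = 70,200 L.
[OCl⁻]/[HOCl] = 10^(pH − pKa) = 10^(7.78 − 7.49) = 1.95; fraction as HOCl = 1/(1 + 1.95) = 0.339.
Free chlorine required for 1.67 ppm HOCl: 1.67 / 0.339 = 4.926 ppm.
FC to add: 4.926 − 0 = 4.926 mg/L as Cl₂.
Cl₂ equivalent: 4.926 mg/L × 70,200 L = 345.8 g.
Product at 90.3% available Cl: 345.8 / 0.903 = 383 g.

383 g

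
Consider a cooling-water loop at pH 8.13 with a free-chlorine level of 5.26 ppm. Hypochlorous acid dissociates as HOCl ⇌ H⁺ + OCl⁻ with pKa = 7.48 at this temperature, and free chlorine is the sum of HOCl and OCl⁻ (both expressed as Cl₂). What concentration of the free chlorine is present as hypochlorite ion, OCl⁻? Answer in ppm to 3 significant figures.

[OCl⁻]/[HOCl] = 10^(pH − pKa) = 10^(8.13 − 7.48) = 10^0.65 = 4.467.
Fraction as HOCl = 1 / (1 + 4.467) = 0.1829.
OCl⁻ = (1 − 0.1829) × 5.26 ppm = 4.298 ppm.

4.30 ppm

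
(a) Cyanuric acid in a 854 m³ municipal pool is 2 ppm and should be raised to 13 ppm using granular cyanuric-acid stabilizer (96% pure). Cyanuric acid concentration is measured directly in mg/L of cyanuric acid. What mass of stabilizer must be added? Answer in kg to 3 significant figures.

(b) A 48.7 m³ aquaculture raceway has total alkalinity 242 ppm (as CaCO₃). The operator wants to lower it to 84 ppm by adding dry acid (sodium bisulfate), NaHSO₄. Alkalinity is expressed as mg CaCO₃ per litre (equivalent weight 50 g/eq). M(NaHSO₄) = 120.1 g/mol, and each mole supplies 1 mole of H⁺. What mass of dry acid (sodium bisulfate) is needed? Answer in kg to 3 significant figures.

(a) Volume: 854 m³ = 854,000 L.
(a) CYA to add: (13 − 2) = 11 mg/L × 854,000 L = 9394 g cyanuric acid.
(a) At 96% purity: 9394 / 0.96 = 9785 g product.

(b) Volume: 48.7 m³ = 48,700 L.
(b) Alkalinity to neutralize: (242 − 84) = 158 mg/L as CaCO₃ × 48,700 L = 7695 g as CaCO₃.
(b) Equivalents of H⁺ required: 7695 ÷ 50 g/eq = 153.9 eq = 153.9 mol NaHSO₄.
(b) Mass of NaHSO₄: 153.9 × 120.1 = 18,480 g.

(a) 9.79 kg; (b) 18.5 kg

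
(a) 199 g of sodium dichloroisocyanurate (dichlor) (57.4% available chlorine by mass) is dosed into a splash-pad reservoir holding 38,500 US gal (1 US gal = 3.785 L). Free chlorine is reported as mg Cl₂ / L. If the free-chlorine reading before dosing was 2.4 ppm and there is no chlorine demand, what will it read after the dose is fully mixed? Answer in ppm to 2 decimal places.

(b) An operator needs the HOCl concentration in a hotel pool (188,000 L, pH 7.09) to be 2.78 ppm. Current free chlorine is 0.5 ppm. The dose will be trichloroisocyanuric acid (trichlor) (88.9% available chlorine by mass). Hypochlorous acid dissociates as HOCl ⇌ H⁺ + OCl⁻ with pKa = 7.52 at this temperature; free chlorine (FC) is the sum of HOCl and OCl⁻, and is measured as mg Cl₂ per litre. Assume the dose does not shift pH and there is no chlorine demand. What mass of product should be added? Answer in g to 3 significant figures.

(a) Volume: 38,500 US gal × 3.785 L/gal = 145,722 L.
(a) Available chlorine delivered: 199 g × 0.574 = 114.2 g as Cl₂.
(a) Concentration rise: 114.2 g / 145,722 L = 0.7839 mg/L = 0.78 ppm.
(a) Final FC: 2.4 + 0.78 = 3.18 ppm.

(b) [OCl⁻]/[HOCl] = 10^(pH − pKa) = 10^(7.09 − 7.52) = 0.3715; fraction as HOCl = 1/(1 + 0.3715) = 0.7291.
(b) Free chlorine required for 2.78 ppm HOCl: 2.78 / 0.7291 = 3.813 ppm.
(b) FC to add: 3.813 − 0.5 = 3.313 mg/L as Cl₂.
(b) Cl₂ equivalent: 3.313 mg/L × 188,000 L = 622.8 g.
(b) Product at 88.9% available Cl: 622.8 / 0.889 = 700.6 g.

(a) 3.18 ppm; (b) 701 g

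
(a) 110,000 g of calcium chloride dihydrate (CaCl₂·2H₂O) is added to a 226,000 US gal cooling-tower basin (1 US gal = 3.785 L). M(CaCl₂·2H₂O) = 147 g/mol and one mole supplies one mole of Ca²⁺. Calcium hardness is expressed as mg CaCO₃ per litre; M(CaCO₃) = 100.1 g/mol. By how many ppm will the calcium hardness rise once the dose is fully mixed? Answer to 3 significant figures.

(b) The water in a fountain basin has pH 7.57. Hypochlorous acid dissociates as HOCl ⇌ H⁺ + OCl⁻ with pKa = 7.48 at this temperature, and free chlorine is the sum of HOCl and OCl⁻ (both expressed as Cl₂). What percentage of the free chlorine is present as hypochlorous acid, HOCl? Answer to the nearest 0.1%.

(a) 87.6 ppm; (b) 44.8%

(a) Volume: 226,000 US gal × 3.785 L/gal = 855,410 L.
(a) Moles of Ca²⁺: 110,000 g ÷ 147 g/mol = 748.3 mol.
(a) As CaCO₃: 748.3 mol × 100.1 g/mol = 74,900 g.
(a) Rise: 74,900 g / 855,410 L × 1000 = 87.57 mg/L.

(b) [OCl⁻]/[HOCl] = 10^(pH − pKa) = 10^(7.57 − 7.48) = 10^0.09 = 1.23.
(b) Fraction as HOCl = 1 / (1 + 1.23) = 0.4484.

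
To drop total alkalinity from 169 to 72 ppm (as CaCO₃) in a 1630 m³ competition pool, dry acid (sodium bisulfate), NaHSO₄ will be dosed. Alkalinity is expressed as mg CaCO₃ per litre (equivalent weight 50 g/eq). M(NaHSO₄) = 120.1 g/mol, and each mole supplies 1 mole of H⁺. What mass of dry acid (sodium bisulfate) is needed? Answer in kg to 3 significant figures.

Volume: 1630 m³ = 1,630,000 L.
Alkalinity to neutralize: (169 − 72) = 97 mg/L as CaCO₃ × 1,630,000 L = 158,100 g as CaCO₃.
Equivalents of H⁺ required: 158,100 ÷ 50 g/eq = 3162 eq = 3162 mol NaHSO₄.
Mass of NaHSO₄: 3162 × 120.1 = 379,800 g.

380 kg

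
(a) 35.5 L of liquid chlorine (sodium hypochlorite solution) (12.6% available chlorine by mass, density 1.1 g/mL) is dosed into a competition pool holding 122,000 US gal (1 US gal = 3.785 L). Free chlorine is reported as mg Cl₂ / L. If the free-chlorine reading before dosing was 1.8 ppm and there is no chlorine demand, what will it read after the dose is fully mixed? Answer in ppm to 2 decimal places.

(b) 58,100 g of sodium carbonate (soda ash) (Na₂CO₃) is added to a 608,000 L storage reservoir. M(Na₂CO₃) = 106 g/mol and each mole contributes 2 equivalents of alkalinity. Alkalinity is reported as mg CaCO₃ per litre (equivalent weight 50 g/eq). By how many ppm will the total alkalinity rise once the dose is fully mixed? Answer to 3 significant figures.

(a) 12.46 ppm; (b) 90.2 ppm

(a) Volume: 122,000 US gal × 3.785 L/gal = 461,770 L.
(a) Mass of solution: 35.5 L × 1000 mL/L × 1.1 g/mL = 39,050 g.
(a) Available chlorine delivered: 39,050 g × 0.126 = 4920 g as Cl₂.
(a) Concentration rise: 4920 g / 461,770 L = 10.66 mg/L = 10.66 ppm.
(a) Final FC: 1.8 + 10.66 = 12.46 ppm.

(b) Moles of Na₂CO₃: 58,100 g ÷ 106 g/mol = 548.1 mol → 1096 eq of alkalinity.
(b) As CaCO₃: 1096 eq × 50 g/eq = 54,810 g.
(b) Rise: 54,810 g / 608,000 L × 1000 = 90.15 mg/L.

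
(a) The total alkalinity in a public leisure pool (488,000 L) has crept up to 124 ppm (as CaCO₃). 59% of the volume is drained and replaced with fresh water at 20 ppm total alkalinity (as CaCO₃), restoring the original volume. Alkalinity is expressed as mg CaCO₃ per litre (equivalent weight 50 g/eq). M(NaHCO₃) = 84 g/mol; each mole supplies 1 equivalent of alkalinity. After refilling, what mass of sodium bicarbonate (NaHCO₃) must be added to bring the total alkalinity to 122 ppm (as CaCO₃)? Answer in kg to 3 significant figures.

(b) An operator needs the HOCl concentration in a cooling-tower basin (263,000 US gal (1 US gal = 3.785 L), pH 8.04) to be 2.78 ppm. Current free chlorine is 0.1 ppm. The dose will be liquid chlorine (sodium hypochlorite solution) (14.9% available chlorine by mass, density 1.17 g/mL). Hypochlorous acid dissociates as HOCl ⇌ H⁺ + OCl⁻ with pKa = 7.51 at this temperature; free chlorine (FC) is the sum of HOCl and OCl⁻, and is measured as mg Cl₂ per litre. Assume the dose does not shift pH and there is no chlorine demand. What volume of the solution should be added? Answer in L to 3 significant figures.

(a) After draining 59% and refilling: 124 × 0.41 + 20 × 0.59 = 62.64 ppm.
(a) Deficit to target: 122 − 62.64 = 59.36 mg/L.
(a) As CaCO₃: 59.36 mg/L × 488,000 L = 28,970 g; ÷ 50 g/eq ÷ 1 = 579.4 mol NaHCO₃.
(a) Mass: 579.4 × 84 = 48,670 g.

(b) Volume: 263,000 US gal × 3.785 L/gal = 995,455 L.
(b) [OCl⁻]/[HOCl] = 10^(pH − pKa) = 10^(8.04 − 7.51) = 3.388; fraction as HOCl = 1/(1 + 3.388) = 0.2279.
(b) Free chlorine required for 2.78 ppm HOCl: 2.78 / 0.2279 = 12.2 ppm.
(b) FC to add: 12.2 − 0.1 = 12.1 mg/L as Cl₂.
(b) Cl₂ equivalent: 12.1 mg/L × 995,455 L = 12,040 g.
(b) Product at 14.9% available Cl: 12,040 / 0.149 = 80,840 g.
(b) Volume: 80,840 g ÷ 1.17 g/mL = 69,090 mL.

(a) 48.7 kg; (b) 69.1 L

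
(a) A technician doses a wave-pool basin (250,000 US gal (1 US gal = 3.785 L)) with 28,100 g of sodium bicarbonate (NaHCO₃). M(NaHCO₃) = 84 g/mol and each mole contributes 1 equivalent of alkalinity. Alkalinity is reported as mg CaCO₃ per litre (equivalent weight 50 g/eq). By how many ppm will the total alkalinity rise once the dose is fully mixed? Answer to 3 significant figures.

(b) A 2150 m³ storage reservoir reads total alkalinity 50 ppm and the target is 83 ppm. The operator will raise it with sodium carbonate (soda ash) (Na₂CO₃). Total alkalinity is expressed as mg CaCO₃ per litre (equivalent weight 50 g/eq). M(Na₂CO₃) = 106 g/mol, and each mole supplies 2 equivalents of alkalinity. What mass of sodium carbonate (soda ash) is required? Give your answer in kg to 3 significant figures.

(a) Volume: 250,000 US gal × 3.785 L/gal = 946,250 L.
(a) Moles of NaHCO₃: 28,100 g ÷ 84 g/mol = 334.5 mol → 334.5 eq of alkalinity.
(a) As CaCO₃: 334.5 eq × 50 g/eq = 16,730 g.
(a) Rise: 16,730 g / 946,250 L × 1000 = 17.68 mg/L.

(b) Volume: 2150 m³ = 2,150,000 L.
(b) Alkalinity to add: (83 − 50) = 33 mg/L as CaCO₃ × 2,150,000 L = 70,950 g as CaCO₃.
(b) Equivalents: 70,950 g ÷ 50 g/eq = 1419 eq.
(b) Each mole of Na₂CO₃ supplies 2 eq, so 1419 / 2 = 709.5 mol.
(b) Mass: 709.5 mol × 106 g/mol = 75,210 g.

(a) 17.7 ppm; (b) 75.2 kg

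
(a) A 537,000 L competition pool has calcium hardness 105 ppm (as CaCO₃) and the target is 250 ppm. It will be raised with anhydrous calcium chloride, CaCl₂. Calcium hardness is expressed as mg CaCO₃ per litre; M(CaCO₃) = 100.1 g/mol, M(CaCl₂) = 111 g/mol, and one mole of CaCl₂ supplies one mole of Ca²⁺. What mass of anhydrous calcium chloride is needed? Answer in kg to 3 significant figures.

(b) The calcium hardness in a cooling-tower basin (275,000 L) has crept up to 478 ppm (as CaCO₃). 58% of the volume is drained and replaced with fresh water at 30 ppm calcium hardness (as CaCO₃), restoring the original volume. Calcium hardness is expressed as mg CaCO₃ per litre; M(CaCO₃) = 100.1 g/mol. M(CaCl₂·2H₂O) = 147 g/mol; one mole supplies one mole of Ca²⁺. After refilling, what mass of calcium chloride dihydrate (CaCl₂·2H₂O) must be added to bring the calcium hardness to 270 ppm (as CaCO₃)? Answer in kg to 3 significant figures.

(a) Hardness to add: (250 − 105) = 145 mg/L as CaCO₃ × 537,000 L = 77,860 g as CaCO₃.
(a) Moles of Ca²⁺ (1 mol Ca²⁺ ≡ 1 mol CaCO₃): 77,860 / 100.1 g/mol = 777.9 mol.
(a) Mass of CaCl₂: 777.9 × 111 = 86,340 g.

(b) After draining 58% and refilling: 478 × 0.42 + 30 × 0.58 = 218.16 ppm.
(b) Deficit to target: 270 − 218.16 = 51.84 mg/L.
(b) As CaCO₃: 51.84 mg/L × 275,000 L = 14,260 g; ÷ 100.1 = 142.4 mol Ca²⁺.
(b) Mass: 142.4 × 147 = 20,940 g.

(a) 86.3 kg; (b) 20.9 kg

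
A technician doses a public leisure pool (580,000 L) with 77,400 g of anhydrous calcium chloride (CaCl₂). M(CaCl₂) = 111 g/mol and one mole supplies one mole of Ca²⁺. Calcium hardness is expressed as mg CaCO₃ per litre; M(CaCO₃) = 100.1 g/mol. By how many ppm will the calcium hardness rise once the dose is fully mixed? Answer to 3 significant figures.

120 ppm

Moles of Ca²⁺: 77,400 g ÷ 111 g/mol = 697.3 mol.
As CaCO₃: 697.3 mol × 100.1 g/mol = 69,800 g.
Rise: 69,800 g / 580,000 L × 1000 = 120.3 mg/L.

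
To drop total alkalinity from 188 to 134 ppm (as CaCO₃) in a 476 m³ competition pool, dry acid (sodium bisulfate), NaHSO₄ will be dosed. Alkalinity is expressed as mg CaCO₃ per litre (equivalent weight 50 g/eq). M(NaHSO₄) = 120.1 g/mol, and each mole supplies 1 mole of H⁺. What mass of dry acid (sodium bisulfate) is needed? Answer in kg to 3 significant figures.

61.7 kg

Volume: 476 m³ = 476,000 L.
Alkalinity to neutralize: (188 − 134) = 54 mg/L as CaCO₃ × 476,000 L = 25,700 g as CaCO₃.
Equivalents of H⁺ required: 25,700 ÷ 50 g/eq = 514.1 eq = 514.1 mol NaHSO₄.
Mass of NaHSO₄: 514.1 × 120.1 = 61,740 g.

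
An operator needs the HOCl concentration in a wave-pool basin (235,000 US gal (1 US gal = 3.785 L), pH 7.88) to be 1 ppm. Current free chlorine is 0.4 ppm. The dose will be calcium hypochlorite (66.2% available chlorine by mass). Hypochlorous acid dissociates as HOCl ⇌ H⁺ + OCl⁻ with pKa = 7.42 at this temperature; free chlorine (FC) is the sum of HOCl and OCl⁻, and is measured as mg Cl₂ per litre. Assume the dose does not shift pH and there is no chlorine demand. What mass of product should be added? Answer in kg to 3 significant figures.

Volume: 235,000 US gal × 3.785 L/gal = 889,475 L.
[OCl⁻]/[HOCl] = 10^(pH − pKa) = 10^(7.88 − 7.42) = 2.884; fraction as HOCl = 1/(1 + 2.884) = 0.2575.
Free chlorine required for 1 ppm HOCl: 1 / 0.2575 = 3.884 ppm.
FC to add: 3.884 − 0.4 = 3.484 mg/L as Cl₂.
Cl₂ equivalent: 3.484 mg/L × 889,475 L = 3099 g.
Product at 66.2% available Cl: 3099 / 0.662 = 4681 g.

4.68 kg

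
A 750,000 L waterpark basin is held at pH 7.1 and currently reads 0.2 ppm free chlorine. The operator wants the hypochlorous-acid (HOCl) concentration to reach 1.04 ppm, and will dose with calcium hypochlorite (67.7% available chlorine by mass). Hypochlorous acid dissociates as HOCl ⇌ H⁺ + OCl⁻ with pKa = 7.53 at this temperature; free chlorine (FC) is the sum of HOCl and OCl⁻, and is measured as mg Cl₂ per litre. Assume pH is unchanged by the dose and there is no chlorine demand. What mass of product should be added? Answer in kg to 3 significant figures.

1.36 kg

[OCl⁻]/[HOCl] = 10^(pH − pKa) = 10^(7.1 − 7.53) = 0.3715; fraction as HOCl = 1/(1 + 0.3715) = 0.7291.
Free chlorine required for 1.04 ppm HOCl: 1.04 / 0.7291 = 1.426 ppm.
FC to add: 1.426 − 0.2 = 1.226 mg/L as Cl₂.
Cl₂ equivalent: 1.226 mg/L × 750,000 L = 919.8 g.
Product at 67.7% available Cl: 919.8 / 0.677 = 1359 g.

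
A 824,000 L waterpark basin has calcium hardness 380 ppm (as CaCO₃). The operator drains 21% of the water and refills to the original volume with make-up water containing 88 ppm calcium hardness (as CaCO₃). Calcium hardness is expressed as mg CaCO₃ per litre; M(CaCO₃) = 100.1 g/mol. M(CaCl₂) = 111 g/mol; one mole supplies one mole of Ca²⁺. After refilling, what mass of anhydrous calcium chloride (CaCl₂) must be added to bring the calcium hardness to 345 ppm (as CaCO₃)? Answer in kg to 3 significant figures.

After draining 21% and refilling: 380 × 0.79 + 88 × 0.21 = 318.68 ppm.
Deficit to target: 345 − 318.68 = 26.32 mg/L.
As CaCO₃: 26.32 mg/L × 824,000 L = 21,690 g; ÷ 100.1 = 216.7 mol Ca²⁺.
Mass: 216.7 × 111 = 24,050 g.

24.0 kg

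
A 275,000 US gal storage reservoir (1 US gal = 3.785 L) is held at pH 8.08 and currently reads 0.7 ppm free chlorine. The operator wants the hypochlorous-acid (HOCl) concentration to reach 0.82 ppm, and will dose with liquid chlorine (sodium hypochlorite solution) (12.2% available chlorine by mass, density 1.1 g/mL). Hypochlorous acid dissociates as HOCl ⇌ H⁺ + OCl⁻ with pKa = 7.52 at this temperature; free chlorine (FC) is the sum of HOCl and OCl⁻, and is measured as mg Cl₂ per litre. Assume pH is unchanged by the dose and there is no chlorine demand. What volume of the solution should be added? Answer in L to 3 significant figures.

Volume: 275,000 US gal × 3.785 L/gal = 1,040,875 L.
[OCl⁻]/[HOCl] = 10^(pH − pKa) = 10^(8.08 − 7.52) = 3.631; fraction as HOCl = 1/(1 + 3.631) = 0.2159.
Free chlorine required for 0.82 ppm HOCl: 0.82 / 0.2159 = 3.797 ppm.
FC to add: 3.797 − 0.7 = 3.097 mg/L as Cl₂.
Cl₂ equivalent: 3.097 mg/L × 1,040,875 L = 3224 g.
Product at 12.2% available Cl: 3224 / 0.122 = 26,420 g.
Volume: 26,420 g ÷ 1.1 g/mL = 24,020 mL.

24.0 L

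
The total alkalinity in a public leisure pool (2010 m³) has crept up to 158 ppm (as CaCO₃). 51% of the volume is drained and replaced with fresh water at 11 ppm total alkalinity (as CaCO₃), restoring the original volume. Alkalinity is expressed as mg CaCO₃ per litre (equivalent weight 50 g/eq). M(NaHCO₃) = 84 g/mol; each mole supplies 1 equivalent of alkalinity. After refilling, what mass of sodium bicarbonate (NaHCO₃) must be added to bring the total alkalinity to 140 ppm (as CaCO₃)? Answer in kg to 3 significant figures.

Volume: 2010 m³ = 2,010,000 L.
After draining 51% and refilling: 158 × 0.49 + 11 × 0.51 = 83.03 ppm.
Deficit to target: 140 − 83.03 = 56.97 mg/L.
As CaCO₃: 56.97 mg/L × 2,010,000 L = 114,500 g; ÷ 50 g/eq ÷ 1 = 2290 mol NaHCO₃.
Mass: 2290 × 84 = 192,400 g.

192 kg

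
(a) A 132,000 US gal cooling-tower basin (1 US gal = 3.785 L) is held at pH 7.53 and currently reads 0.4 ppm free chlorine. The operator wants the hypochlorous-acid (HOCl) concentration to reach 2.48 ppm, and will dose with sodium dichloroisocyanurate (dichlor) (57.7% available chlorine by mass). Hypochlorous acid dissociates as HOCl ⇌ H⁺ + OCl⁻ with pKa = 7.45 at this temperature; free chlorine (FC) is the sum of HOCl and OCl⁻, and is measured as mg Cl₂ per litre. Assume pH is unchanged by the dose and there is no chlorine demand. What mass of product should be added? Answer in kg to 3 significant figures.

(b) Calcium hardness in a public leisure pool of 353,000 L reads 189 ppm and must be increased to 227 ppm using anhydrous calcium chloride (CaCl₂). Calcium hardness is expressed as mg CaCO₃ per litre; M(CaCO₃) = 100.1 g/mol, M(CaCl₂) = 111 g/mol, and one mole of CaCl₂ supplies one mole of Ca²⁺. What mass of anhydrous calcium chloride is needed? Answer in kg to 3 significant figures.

(a) 4.38 kg; (b) 14.9 kg

(a) Volume: 132,000 US gal × 3.785 L/gal = 499,620 L.
(a) [OCl⁻]/[HOCl] = 10^(pH − pKa) = 10^(7.53 − 7.45) = 1.202; fraction as HOCl = 1/(1 + 1.202) = 0.4541.
(a) Free chlorine required for 2.48 ppm HOCl: 2.48 / 0.4541 = 5.462 ppm.
(a) FC to add: 5.462 − 0.4 = 5.062 mg/L as Cl₂.
(a) Cl₂ equivalent: 5.062 mg/L × 499,620 L = 2529 g.
(a) Product at 57.7% available Cl: 2529 / 0.577 = 4383 g.

(b) Hardness to add: (227 − 189) = 38 mg/L as CaCO₃ × 353,000 L = 13,410 g as CaCO₃.
(b) Moles of Ca²⁺ (1 mol Ca²⁺ ≡ 1 mol CaCO₃): 13,410 / 100.1 g/mol = 134 mol.
(b) Mass of CaCl₂: 134 × 111 = 14,870 g.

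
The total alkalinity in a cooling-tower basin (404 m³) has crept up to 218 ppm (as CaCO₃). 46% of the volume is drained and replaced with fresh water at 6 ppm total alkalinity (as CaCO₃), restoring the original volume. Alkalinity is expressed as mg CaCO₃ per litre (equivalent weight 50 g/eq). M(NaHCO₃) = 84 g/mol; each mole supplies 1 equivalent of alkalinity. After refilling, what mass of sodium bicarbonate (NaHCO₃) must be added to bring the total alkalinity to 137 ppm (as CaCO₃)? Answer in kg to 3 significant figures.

Volume: 404 m³ = 404,000 L.
After draining 46% and refilling: 218 × 0.54 + 6 × 0.46 = 120.48 ppm.
Deficit to target: 137 − 120.48 = 16.52 mg/L.
As CaCO₃: 16.52 mg/L × 404,000 L = 6674 g; ÷ 50 g/eq ÷ 1 = 133.5 mol NaHCO₃.
Mass: 133.5 × 84 = 11,210 g.

11.2 kg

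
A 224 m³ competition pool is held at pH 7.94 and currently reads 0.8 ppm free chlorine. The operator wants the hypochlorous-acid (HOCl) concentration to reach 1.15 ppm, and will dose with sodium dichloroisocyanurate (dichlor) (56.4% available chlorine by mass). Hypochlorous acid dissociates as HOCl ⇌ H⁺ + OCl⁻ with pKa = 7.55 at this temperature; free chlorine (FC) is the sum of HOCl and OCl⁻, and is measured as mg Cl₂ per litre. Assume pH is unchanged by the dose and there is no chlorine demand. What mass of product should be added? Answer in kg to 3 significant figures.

Volume: 224 m³ = 224,000 L.
[OCl⁻]/[HOCl] = 10^(pH − pKa) = 10^(7.94 − 7.55) = 2.455; fraction as HOCl = 1/(1 + 2.455) = 0.2895.
Free chlorine required for 1.15 ppm HOCl: 1.15 / 0.2895 = 3.973 ppm.
FC to add: 3.973 − 0.8 = 3.173 mg/L as Cl₂.
Cl₂ equivalent: 3.173 mg/L × 224,000 L = 710.7 g.
Product at 56.4% available Cl: 710.7 / 0.564 = 1260 g.

1.26 kg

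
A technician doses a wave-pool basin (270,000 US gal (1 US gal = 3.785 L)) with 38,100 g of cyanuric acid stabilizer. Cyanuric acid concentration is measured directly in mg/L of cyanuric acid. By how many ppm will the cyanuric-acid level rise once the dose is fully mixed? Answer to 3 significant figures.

37.3 ppm

Volume: 270,000 US gal × 3.785 L/gal = 1,021,950 L.
Rise: 38,100 g / 1,021,950 L × 1000 = 37.28 mg/L.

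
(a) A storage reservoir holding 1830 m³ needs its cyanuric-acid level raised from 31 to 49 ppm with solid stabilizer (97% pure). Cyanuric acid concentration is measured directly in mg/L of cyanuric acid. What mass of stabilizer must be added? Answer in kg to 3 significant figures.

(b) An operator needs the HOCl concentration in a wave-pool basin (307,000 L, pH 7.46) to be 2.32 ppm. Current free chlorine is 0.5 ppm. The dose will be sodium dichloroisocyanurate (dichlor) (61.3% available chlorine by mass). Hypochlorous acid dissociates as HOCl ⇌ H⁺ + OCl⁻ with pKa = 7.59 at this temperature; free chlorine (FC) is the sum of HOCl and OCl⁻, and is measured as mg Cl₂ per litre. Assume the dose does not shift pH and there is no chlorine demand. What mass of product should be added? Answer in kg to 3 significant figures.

(a) Volume: 1830 m³ = 1,830,000 L.
(a) CYA to add: (49 − 31) = 18 mg/L × 1,830,000 L = 32,940 g cyanuric acid.
(a) At 97% purity: 32,940 / 0.97 = 33,960 g product.

(b) [OCl⁻]/[HOCl] = 10^(pH − pKa) = 10^(7.46 − 7.59) = 0.7413; fraction as HOCl = 1/(1 + 0.7413) = 0.5743.
(b) Free chlorine required for 2.32 ppm HOCl: 2.32 / 0.5743 = 4.04 ppm.
(b) FC to add: 4.04 − 0.5 = 3.54 mg/L as Cl₂.
(b) Cl₂ equivalent: 3.54 mg/L × 307,000 L = 1087 g.
(b) Product at 61.3% available Cl: 1087 / 0.613 = 1773 g.

(a) 34.0 kg; (b) 1.77 kg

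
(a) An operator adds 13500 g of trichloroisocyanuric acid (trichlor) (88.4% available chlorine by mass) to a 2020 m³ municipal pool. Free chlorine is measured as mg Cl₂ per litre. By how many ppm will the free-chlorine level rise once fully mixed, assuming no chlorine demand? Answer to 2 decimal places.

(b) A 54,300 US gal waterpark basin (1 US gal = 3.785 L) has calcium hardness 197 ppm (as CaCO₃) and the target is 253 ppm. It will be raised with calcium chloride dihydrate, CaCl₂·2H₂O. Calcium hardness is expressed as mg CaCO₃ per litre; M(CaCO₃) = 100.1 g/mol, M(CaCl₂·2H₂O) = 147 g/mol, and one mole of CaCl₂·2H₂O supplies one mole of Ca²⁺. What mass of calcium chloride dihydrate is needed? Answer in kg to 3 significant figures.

(a) 5.91 ppm; (b) 16.9 kg

(a) Volume: 2020 m³ = 2,020,000 L.
(a) Available chlorine delivered: 13,500 g × 0.884 = 11,930 g as Cl₂.
(a) Concentration rise: 11,930 g / 2,020,000 L = 5.908 mg/L = 5.91 ppm.

(b) Volume: 54,300 US gal × 3.785 L/gal = 205,526 L.
(b) Hardness to add: (253 − 197) = 56 mg/L as CaCO₃ × 205,526 L = 11,510 g as CaCO₃.
(b) Moles of Ca²⁺ (1 mol Ca²⁺ ≡ 1 mol CaCO₃): 11,510 / 100.1 g/mol = 115 mol.
(b) Mass of CaCl₂·2H₂O: 115 × 147 = 16,900 g.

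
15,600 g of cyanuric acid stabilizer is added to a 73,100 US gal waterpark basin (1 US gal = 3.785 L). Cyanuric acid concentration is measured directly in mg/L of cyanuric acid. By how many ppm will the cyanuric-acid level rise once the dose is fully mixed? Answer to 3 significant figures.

56.4 ppm

Volume: 73,100 US gal × 3.785 L/gal = 276,684 L.
Rise: 15,600 g / 276,684 L × 1000 = 56.38 mg/L.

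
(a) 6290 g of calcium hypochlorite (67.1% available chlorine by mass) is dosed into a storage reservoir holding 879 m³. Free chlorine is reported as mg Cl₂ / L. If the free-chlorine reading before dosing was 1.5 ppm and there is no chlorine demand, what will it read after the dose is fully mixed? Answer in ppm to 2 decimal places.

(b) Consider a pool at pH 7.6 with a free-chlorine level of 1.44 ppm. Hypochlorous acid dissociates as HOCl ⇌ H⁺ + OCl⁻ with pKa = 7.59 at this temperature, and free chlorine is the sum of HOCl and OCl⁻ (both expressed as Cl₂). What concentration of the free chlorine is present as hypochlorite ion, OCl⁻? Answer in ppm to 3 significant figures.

(a) 6.30 ppm; (b) 0.728 ppm

(a) Volume: 879 m³ = 879,000 L.
(a) Available chlorine delivered: 6290 g × 0.671 = 4221 g as Cl₂.
(a) Concentration rise: 4221 g / 879,000 L = 4.802 mg/L = 4.80 ppm.
(a) Final FC: 1.5 + 4.80 = 6.30 ppm.

(b) [OCl⁻]/[HOCl] = 10^(pH − pKa) = 10^(7.6 − 7.59) = 10^0.01 = 1.023.
(b) Fraction as HOCl = 1 / (1 + 1.023) = 0.4942.
(b) OCl⁻ = (1 − 0.4942) × 1.44 ppm = 0.7283 ppm.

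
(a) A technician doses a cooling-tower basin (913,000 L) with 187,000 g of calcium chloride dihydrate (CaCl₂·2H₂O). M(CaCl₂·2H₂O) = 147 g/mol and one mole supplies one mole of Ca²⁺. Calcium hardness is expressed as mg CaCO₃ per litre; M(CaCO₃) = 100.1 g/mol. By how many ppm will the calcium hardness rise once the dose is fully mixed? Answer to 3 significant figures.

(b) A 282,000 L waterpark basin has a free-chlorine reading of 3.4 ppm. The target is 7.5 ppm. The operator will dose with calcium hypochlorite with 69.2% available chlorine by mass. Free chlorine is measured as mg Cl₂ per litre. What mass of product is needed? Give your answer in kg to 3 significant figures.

(a) 139 ppm; (b) 1.67 kg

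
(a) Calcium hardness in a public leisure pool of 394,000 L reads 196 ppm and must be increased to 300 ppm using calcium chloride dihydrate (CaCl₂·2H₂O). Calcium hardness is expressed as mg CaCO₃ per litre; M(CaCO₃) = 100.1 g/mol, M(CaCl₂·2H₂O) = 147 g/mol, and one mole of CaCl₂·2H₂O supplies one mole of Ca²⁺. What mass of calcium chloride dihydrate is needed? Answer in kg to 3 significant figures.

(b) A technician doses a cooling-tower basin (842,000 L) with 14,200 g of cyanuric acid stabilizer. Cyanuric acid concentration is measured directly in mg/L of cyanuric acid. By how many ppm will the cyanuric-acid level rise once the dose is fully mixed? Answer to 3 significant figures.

(a) Hardness to add: (300 − 196) = 104 mg/L as CaCO₃ × 394,000 L = 40,980 g as CaCO₃.
(a) Moles of Ca²⁺ (1 mol Ca²⁺ ≡ 1 mol CaCO₃): 40,980 / 100.1 g/mol = 409.4 mol.
(a) Mass of CaCl₂·2H₂O: 409.4 × 147 = 60,170 g.

(b) Rise: 14,200 g / 842,000 L × 1000 = 16.86 mg/L.

(a) 60.2 kg; (b) 16.9 ppm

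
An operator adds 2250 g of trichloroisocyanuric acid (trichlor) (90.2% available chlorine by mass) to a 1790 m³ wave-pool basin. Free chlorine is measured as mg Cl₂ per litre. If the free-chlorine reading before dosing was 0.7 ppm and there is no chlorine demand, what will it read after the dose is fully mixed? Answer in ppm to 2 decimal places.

1.83 ppm

Volume: 1790 m³ = 1,790,000 L.
Available chlorine delivered: 2250 g × 0.902 = 2030 g as Cl₂.
Concentration rise: 2030 g / 1,790,000 L = 1.134 mg/L = 1.13 ppm.
Final FC: 0.7 + 1.13 = 1.83 ppm.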